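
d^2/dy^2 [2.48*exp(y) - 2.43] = 2.48*exp(y)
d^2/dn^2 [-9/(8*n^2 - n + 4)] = 18*(64*n^2 - 8*n - (16*n - 1)^2 + 32)/(8*n^2 - n + 4)^3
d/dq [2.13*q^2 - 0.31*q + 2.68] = 4.26*q - 0.31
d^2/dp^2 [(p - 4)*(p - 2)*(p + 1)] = 6*p - 10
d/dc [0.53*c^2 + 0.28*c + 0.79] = 1.06*c + 0.28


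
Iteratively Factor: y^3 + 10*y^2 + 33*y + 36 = (y + 3)*(y^2 + 7*y + 12) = (y + 3)*(y + 4)*(y + 3)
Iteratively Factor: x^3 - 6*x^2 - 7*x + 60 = (x + 3)*(x^2 - 9*x + 20) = (x - 4)*(x + 3)*(x - 5)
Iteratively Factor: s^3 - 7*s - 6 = (s + 2)*(s^2 - 2*s - 3) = (s - 3)*(s + 2)*(s + 1)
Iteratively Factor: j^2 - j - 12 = (j + 3)*(j - 4)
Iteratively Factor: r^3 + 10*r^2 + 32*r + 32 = (r + 2)*(r^2 + 8*r + 16) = (r + 2)*(r + 4)*(r + 4)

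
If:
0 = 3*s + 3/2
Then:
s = -1/2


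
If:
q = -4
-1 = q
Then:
No Solution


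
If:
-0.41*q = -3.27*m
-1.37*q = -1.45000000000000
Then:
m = 0.13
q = 1.06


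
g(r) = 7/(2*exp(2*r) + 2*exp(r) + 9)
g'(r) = 7*(-4*exp(2*r) - 2*exp(r))/(2*exp(2*r) + 2*exp(r) + 9)^2 = (-28*exp(r) - 14)*exp(r)/(2*exp(2*r) + 2*exp(r) + 9)^2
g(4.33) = 0.00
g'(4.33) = -0.00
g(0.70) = 0.33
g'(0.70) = -0.32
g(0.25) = 0.47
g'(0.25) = -0.29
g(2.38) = 0.03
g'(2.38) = -0.05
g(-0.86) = 0.69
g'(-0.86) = -0.11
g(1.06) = 0.22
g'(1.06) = -0.28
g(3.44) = 0.00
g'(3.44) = -0.01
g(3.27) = 0.00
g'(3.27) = -0.01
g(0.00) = 0.54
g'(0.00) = -0.25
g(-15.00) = 0.78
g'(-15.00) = 0.00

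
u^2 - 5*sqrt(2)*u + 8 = (u - 4*sqrt(2))*(u - sqrt(2))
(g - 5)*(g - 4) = g^2 - 9*g + 20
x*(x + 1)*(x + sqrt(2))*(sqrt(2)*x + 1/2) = sqrt(2)*x^4 + sqrt(2)*x^3 + 5*x^3/2 + sqrt(2)*x^2/2 + 5*x^2/2 + sqrt(2)*x/2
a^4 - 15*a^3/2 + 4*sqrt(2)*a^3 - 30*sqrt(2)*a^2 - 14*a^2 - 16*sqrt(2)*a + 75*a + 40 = (a - 8)*(a + 1/2)*(a - sqrt(2))*(a + 5*sqrt(2))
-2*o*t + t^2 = t*(-2*o + t)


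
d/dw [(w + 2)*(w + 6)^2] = (w + 6)*(3*w + 10)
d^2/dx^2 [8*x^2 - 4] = 16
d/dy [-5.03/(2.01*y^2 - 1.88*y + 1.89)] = (20.2206*y - 9.4564)/(2.01*y^2 - 1.88*y + 1.89)^2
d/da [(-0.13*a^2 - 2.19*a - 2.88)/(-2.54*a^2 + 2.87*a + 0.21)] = (-5.9357*a^2 - 14.685*a + 7.8057)/(6.4516*a^4 - 14.5796*a^3 + 7.1701*a^2 + 1.2054*a + 0.0441)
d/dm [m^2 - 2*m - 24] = 2*m - 2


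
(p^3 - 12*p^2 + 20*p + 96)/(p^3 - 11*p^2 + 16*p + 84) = (p - 8)/(p - 7)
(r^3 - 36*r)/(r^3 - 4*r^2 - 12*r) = (r + 6)/(r + 2)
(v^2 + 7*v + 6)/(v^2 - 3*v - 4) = (v + 6)/(v - 4)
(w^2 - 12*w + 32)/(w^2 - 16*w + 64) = (w - 4)/(w - 8)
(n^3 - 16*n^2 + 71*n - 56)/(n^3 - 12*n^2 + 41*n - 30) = (n^2 - 15*n + 56)/(n^2 - 11*n + 30)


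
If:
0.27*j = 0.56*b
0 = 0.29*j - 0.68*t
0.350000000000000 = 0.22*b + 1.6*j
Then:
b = 0.10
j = 0.21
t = 0.09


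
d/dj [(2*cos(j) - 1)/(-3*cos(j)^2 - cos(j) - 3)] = (6*sin(j)^2 + 6*cos(j) + 1)*sin(j)/(3*cos(j)^2 + cos(j) + 3)^2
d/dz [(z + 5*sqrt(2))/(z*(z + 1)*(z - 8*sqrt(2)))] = (-2*z^3 - 7*sqrt(2)*z^2 - z^2 - 10*sqrt(2)*z + 160*z + 80)/(z^2*(z^4 - 16*sqrt(2)*z^3 + 2*z^3 - 32*sqrt(2)*z^2 + 129*z^2 - 16*sqrt(2)*z + 256*z + 128))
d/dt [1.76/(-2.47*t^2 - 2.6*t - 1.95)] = (8.6944*t + 4.576)/(2.47*t^2 + 2.6*t + 1.95)^2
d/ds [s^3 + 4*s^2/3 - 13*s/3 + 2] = 3*s^2 + 8*s/3 - 13/3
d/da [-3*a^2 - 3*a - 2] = -6*a - 3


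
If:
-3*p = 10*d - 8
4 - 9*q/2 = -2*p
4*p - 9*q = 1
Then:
No Solution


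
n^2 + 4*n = n*(n + 4)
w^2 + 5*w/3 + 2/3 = (w + 2/3)*(w + 1)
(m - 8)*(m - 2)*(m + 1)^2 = m^4 - 8*m^3 - 3*m^2 + 22*m + 16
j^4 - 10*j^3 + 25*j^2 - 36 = (j - 6)*(j - 3)*(j - 2)*(j + 1)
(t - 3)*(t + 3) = t^2 - 9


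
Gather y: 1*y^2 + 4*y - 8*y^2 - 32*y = -7*y^2 - 28*y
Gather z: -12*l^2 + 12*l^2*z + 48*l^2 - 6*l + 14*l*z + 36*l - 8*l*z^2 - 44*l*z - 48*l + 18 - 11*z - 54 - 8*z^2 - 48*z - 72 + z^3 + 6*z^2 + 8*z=36*l^2 - 18*l + z^3 + z^2*(-8*l - 2) + z*(12*l^2 - 30*l - 51) - 108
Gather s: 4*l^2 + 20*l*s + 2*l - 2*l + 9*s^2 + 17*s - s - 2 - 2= 4*l^2 + 9*s^2 + s*(20*l + 16) - 4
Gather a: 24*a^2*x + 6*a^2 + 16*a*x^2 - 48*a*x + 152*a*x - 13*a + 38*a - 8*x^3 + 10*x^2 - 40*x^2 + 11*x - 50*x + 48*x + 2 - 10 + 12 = a^2*(24*x + 6) + a*(16*x^2 + 104*x + 25) - 8*x^3 - 30*x^2 + 9*x + 4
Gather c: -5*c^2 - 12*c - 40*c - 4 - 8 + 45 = -5*c^2 - 52*c + 33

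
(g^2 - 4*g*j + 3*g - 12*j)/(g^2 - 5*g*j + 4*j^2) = (g + 3)/(g - j)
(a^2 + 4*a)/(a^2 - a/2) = 2*(a + 4)/(2*a - 1)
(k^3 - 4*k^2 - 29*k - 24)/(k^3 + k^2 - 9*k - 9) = (k - 8)/(k - 3)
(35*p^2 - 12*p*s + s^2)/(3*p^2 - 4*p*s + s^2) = (35*p^2 - 12*p*s + s^2)/(3*p^2 - 4*p*s + s^2)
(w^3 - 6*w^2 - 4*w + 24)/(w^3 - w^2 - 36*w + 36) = (w^2 - 4)/(w^2 + 5*w - 6)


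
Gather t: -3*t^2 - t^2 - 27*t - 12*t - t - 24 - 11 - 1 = -4*t^2 - 40*t - 36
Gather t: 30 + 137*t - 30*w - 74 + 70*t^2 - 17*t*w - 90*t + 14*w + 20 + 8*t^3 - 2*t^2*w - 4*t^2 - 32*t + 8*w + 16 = 8*t^3 + t^2*(66 - 2*w) + t*(15 - 17*w) - 8*w - 8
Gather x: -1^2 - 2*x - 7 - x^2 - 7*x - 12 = -x^2 - 9*x - 20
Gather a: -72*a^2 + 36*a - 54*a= -72*a^2 - 18*a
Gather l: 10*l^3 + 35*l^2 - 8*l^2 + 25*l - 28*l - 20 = 10*l^3 + 27*l^2 - 3*l - 20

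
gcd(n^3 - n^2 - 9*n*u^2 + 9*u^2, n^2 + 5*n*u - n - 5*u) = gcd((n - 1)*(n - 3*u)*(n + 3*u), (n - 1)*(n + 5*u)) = n - 1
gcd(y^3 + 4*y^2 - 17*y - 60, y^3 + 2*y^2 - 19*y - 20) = y^2 + y - 20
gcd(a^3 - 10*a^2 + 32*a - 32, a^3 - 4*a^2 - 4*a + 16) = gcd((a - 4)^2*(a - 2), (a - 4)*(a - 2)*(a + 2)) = a^2 - 6*a + 8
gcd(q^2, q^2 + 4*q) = q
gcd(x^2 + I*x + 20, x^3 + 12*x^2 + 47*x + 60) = 1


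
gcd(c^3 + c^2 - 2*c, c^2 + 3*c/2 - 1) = c + 2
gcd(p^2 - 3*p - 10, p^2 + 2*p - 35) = p - 5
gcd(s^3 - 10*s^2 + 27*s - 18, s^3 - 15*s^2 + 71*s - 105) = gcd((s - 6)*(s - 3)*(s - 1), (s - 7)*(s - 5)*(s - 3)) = s - 3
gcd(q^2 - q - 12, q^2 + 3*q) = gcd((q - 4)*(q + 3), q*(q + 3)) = q + 3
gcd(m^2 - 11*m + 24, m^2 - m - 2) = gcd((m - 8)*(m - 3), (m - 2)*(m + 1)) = 1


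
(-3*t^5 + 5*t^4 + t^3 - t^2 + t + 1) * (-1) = 3*t^5 - 5*t^4 - t^3 + t^2 - t - 1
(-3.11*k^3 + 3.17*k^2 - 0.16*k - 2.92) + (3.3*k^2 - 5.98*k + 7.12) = -3.11*k^3 + 6.47*k^2 - 6.14*k + 4.2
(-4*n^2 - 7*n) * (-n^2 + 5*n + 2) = 4*n^4 - 13*n^3 - 43*n^2 - 14*n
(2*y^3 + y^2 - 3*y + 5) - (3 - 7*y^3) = 9*y^3 + y^2 - 3*y + 2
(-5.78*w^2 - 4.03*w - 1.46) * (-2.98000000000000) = 17.2244*w^2 + 12.0094*w + 4.3508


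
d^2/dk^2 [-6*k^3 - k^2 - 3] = -36*k - 2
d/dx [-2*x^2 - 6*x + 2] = -4*x - 6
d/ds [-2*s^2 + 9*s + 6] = 9 - 4*s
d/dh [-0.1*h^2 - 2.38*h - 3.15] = -0.2*h - 2.38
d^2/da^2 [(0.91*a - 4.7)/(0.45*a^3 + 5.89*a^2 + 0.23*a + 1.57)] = (1.10565*a^5 + 3.05073*a^4 - 136.366348*a^3 - 988.9509*a^2 - 68.769498*a + 85.770158)/(0.091125*a^9 + 3.578175*a^8 + 46.97406*a^7 + 208.947934*a^6 + 48.976674*a^5 + 165.309504*a^4 + 16.101056*a^3 + 43.803942*a^2 + 1.700781*a + 3.869893)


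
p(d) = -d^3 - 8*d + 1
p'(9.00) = -251.00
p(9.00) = -800.00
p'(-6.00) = -116.00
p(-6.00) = 265.00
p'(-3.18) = -38.34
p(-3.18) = 58.60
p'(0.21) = -8.13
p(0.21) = -0.69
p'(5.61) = -102.42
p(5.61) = -220.44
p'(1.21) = -12.39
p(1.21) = -10.45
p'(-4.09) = -58.18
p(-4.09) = 102.14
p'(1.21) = -12.39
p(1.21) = -10.45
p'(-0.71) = -9.51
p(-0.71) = 7.04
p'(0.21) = -8.13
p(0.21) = -0.69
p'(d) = -3*d^2 - 8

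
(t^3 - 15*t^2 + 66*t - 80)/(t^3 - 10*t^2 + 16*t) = (t - 5)/t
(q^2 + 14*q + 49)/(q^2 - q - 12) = (q^2 + 14*q + 49)/(q^2 - q - 12)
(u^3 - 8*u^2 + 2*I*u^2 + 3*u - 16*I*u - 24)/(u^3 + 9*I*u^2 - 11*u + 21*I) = (u - 8)/(u + 7*I)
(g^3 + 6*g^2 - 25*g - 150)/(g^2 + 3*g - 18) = (g^2 - 25)/(g - 3)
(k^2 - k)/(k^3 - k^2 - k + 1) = k/(k^2 - 1)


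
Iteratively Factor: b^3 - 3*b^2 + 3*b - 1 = (b - 1)*(b^2 - 2*b + 1) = (b - 1)^2*(b - 1)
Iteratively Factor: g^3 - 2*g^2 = (g)*(g^2 - 2*g) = g^2*(g - 2)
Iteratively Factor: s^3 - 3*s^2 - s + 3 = (s + 1)*(s^2 - 4*s + 3) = (s - 3)*(s + 1)*(s - 1)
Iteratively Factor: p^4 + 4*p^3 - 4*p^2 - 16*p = (p + 2)*(p^3 + 2*p^2 - 8*p) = p*(p + 2)*(p^2 + 2*p - 8) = p*(p - 2)*(p + 2)*(p + 4)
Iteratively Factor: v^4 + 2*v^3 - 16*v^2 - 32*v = (v + 2)*(v^3 - 16*v) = (v - 4)*(v + 2)*(v^2 + 4*v) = v*(v - 4)*(v + 2)*(v + 4)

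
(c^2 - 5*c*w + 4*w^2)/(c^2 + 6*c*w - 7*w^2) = (c - 4*w)/(c + 7*w)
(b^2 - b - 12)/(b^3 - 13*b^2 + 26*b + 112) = (b^2 - b - 12)/(b^3 - 13*b^2 + 26*b + 112)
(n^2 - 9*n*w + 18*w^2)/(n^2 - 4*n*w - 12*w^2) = (n - 3*w)/(n + 2*w)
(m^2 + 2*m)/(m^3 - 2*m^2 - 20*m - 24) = m/(m^2 - 4*m - 12)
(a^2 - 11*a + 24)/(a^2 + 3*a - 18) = (a - 8)/(a + 6)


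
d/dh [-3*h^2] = -6*h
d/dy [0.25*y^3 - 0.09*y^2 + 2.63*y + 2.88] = 0.75*y^2 - 0.18*y + 2.63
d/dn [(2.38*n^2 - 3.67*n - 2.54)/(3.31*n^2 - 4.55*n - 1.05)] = (1.3187*n^2 + 11.8168*n - 7.7035)/(10.9561*n^4 - 30.121*n^3 + 13.7515*n^2 + 9.555*n + 1.1025)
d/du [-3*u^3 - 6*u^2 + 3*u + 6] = -9*u^2 - 12*u + 3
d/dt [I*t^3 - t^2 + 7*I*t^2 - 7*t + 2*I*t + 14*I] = 3*I*t^2 + t*(-2 + 14*I) - 7 + 2*I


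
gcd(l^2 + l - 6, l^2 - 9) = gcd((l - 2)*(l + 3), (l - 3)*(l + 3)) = l + 3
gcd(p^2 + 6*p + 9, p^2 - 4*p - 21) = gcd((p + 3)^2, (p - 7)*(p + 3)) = p + 3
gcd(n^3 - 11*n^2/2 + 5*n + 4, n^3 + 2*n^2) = 1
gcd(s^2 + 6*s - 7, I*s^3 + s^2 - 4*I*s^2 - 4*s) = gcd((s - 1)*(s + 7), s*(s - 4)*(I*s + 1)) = 1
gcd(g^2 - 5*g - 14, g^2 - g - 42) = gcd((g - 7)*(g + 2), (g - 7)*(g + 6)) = g - 7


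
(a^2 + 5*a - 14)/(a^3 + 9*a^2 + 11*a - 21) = (a - 2)/(a^2 + 2*a - 3)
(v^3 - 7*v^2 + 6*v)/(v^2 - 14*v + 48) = v*(v - 1)/(v - 8)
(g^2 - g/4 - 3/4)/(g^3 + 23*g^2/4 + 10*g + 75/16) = 4*(g - 1)/(4*g^2 + 20*g + 25)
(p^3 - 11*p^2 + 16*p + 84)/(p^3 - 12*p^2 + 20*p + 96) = (p - 7)/(p - 8)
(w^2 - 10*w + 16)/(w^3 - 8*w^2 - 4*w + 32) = 1/(w + 2)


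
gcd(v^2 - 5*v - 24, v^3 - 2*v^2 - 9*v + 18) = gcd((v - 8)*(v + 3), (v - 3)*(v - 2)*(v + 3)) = v + 3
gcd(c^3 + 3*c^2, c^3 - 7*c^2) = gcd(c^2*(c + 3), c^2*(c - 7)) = c^2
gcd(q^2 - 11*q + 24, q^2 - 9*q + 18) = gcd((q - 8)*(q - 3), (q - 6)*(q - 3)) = q - 3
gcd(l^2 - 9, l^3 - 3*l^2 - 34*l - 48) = l + 3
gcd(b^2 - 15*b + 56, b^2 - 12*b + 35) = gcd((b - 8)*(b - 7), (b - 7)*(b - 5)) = b - 7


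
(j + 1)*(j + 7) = j^2 + 8*j + 7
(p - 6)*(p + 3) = p^2 - 3*p - 18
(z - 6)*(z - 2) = z^2 - 8*z + 12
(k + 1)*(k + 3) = k^2 + 4*k + 3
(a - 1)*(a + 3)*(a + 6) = a^3 + 8*a^2 + 9*a - 18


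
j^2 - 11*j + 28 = (j - 7)*(j - 4)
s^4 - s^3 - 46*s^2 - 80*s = s*(s - 8)*(s + 2)*(s + 5)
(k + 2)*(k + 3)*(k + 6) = k^3 + 11*k^2 + 36*k + 36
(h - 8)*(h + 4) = h^2 - 4*h - 32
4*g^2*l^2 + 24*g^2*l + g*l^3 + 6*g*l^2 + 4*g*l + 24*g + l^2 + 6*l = (4*g + l)*(l + 6)*(g*l + 1)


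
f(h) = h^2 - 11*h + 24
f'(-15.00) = -41.00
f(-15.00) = 414.00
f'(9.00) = 7.00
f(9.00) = 6.00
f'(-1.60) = -14.20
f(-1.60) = 44.16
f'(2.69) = -5.62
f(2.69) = 1.65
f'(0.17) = -10.66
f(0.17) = 22.16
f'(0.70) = -9.60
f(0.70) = 16.79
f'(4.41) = -2.18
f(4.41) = -5.06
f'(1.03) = -8.94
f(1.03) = 13.73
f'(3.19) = -4.62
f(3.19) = -0.91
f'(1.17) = -8.66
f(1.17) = 12.50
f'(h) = 2*h - 11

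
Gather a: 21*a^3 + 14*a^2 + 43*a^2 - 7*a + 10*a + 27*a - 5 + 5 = 21*a^3 + 57*a^2 + 30*a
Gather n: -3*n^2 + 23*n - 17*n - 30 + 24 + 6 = -3*n^2 + 6*n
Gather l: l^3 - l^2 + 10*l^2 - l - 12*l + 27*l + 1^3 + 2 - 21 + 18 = l^3 + 9*l^2 + 14*l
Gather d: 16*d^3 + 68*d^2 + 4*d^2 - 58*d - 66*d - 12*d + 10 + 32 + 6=16*d^3 + 72*d^2 - 136*d + 48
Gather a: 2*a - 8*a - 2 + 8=6 - 6*a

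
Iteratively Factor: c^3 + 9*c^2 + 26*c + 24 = (c + 4)*(c^2 + 5*c + 6) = (c + 3)*(c + 4)*(c + 2)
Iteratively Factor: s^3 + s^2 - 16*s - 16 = (s + 1)*(s^2 - 16) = (s + 1)*(s + 4)*(s - 4)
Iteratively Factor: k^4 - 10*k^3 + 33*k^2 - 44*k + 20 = (k - 2)*(k^3 - 8*k^2 + 17*k - 10) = (k - 2)*(k - 1)*(k^2 - 7*k + 10) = (k - 5)*(k - 2)*(k - 1)*(k - 2)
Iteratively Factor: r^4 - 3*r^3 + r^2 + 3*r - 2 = (r + 1)*(r^3 - 4*r^2 + 5*r - 2) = (r - 1)*(r + 1)*(r^2 - 3*r + 2) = (r - 2)*(r - 1)*(r + 1)*(r - 1)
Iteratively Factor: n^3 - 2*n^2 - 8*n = (n)*(n^2 - 2*n - 8) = n*(n - 4)*(n + 2)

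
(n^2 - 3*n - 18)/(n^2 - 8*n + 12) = (n + 3)/(n - 2)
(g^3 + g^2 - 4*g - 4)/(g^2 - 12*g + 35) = (g^3 + g^2 - 4*g - 4)/(g^2 - 12*g + 35)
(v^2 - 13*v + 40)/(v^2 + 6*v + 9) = (v^2 - 13*v + 40)/(v^2 + 6*v + 9)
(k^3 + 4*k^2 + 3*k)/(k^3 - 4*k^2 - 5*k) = (k + 3)/(k - 5)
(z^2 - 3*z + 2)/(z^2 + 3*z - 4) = (z - 2)/(z + 4)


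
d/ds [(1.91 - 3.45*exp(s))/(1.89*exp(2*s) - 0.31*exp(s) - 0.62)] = (6.5205*exp(2*s) - 7.2198*exp(s) + 2.7311)*exp(s)/(3.5721*exp(4*s) - 1.1718*exp(3*s) - 2.2475*exp(2*s) + 0.3844*exp(s) + 0.3844)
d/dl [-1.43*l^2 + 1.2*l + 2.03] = 1.2 - 2.86*l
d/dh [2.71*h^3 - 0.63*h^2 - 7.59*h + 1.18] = 8.13*h^2 - 1.26*h - 7.59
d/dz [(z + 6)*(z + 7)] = 2*z + 13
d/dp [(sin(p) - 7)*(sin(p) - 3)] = 2*(sin(p) - 5)*cos(p)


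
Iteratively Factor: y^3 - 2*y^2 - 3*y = (y - 3)*(y^2 + y) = y*(y - 3)*(y + 1)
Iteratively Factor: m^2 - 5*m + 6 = (m - 2)*(m - 3)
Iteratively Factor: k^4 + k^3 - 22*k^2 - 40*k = (k)*(k^3 + k^2 - 22*k - 40) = k*(k + 2)*(k^2 - k - 20) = k*(k - 5)*(k + 2)*(k + 4)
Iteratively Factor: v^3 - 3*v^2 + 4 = (v - 2)*(v^2 - v - 2) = (v - 2)^2*(v + 1)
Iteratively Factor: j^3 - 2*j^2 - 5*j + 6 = (j - 1)*(j^2 - j - 6) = (j - 3)*(j - 1)*(j + 2)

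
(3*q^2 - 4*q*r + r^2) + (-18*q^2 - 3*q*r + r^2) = -15*q^2 - 7*q*r + 2*r^2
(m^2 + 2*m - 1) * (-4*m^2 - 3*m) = -4*m^4 - 11*m^3 - 2*m^2 + 3*m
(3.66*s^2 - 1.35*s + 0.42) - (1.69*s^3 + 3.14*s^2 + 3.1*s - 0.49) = -1.69*s^3 + 0.52*s^2 - 4.45*s + 0.91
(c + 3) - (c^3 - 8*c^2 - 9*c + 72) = -c^3 + 8*c^2 + 10*c - 69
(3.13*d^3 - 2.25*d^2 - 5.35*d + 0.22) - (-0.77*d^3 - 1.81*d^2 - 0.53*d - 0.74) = 3.9*d^3 - 0.44*d^2 - 4.82*d + 0.96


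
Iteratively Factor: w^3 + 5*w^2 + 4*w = (w + 4)*(w^2 + w) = (w + 1)*(w + 4)*(w)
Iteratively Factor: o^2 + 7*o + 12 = (o + 3)*(o + 4)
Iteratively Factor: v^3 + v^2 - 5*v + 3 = (v - 1)*(v^2 + 2*v - 3) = (v - 1)*(v + 3)*(v - 1)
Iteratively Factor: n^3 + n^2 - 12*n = (n)*(n^2 + n - 12) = n*(n - 3)*(n + 4)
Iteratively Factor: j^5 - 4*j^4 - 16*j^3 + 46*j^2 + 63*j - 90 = (j - 3)*(j^4 - j^3 - 19*j^2 - 11*j + 30) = (j - 5)*(j - 3)*(j^3 + 4*j^2 + j - 6) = (j - 5)*(j - 3)*(j + 3)*(j^2 + j - 2) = (j - 5)*(j - 3)*(j + 2)*(j + 3)*(j - 1)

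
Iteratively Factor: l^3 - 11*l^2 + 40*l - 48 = (l - 4)*(l^2 - 7*l + 12) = (l - 4)*(l - 3)*(l - 4)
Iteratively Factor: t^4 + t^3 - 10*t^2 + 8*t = (t - 1)*(t^3 + 2*t^2 - 8*t) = (t - 1)*(t + 4)*(t^2 - 2*t) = t*(t - 1)*(t + 4)*(t - 2)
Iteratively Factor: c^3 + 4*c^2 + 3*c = (c)*(c^2 + 4*c + 3) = c*(c + 3)*(c + 1)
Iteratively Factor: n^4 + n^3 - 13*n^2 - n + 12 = (n - 1)*(n^3 + 2*n^2 - 11*n - 12) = (n - 1)*(n + 4)*(n^2 - 2*n - 3) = (n - 1)*(n + 1)*(n + 4)*(n - 3)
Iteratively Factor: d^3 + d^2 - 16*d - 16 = (d + 4)*(d^2 - 3*d - 4) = (d - 4)*(d + 4)*(d + 1)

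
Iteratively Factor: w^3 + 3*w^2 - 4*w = (w)*(w^2 + 3*w - 4) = w*(w - 1)*(w + 4)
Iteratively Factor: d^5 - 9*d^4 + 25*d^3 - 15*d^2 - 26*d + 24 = (d - 1)*(d^4 - 8*d^3 + 17*d^2 + 2*d - 24) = (d - 3)*(d - 1)*(d^3 - 5*d^2 + 2*d + 8) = (d - 3)*(d - 1)*(d + 1)*(d^2 - 6*d + 8) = (d - 4)*(d - 3)*(d - 1)*(d + 1)*(d - 2)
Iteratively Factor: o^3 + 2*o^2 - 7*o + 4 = (o - 1)*(o^2 + 3*o - 4) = (o - 1)*(o + 4)*(o - 1)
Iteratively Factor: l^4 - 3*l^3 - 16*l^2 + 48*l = (l)*(l^3 - 3*l^2 - 16*l + 48) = l*(l + 4)*(l^2 - 7*l + 12) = l*(l - 3)*(l + 4)*(l - 4)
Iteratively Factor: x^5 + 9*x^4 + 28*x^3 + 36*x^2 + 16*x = (x)*(x^4 + 9*x^3 + 28*x^2 + 36*x + 16) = x*(x + 2)*(x^3 + 7*x^2 + 14*x + 8) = x*(x + 2)*(x + 4)*(x^2 + 3*x + 2) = x*(x + 1)*(x + 2)*(x + 4)*(x + 2)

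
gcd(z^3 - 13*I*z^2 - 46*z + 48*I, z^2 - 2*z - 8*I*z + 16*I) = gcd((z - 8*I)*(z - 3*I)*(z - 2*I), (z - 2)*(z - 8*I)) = z - 8*I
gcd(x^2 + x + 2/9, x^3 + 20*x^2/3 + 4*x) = x + 2/3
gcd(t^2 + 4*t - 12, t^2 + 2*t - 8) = t - 2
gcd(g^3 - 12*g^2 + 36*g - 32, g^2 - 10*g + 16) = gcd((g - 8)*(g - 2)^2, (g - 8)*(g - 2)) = g^2 - 10*g + 16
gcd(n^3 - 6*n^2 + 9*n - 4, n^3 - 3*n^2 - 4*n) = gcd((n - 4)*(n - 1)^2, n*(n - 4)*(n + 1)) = n - 4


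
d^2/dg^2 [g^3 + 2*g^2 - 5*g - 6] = 6*g + 4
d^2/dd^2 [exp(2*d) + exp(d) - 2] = (4*exp(d) + 1)*exp(d)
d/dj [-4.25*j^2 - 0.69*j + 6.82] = -8.5*j - 0.69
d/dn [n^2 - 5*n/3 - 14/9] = 2*n - 5/3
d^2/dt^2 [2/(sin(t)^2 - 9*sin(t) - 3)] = 2*(4*sin(t)^4 - 27*sin(t)^3 + 87*sin(t)^2 + 27*sin(t) - 168)/(9*sin(t) + cos(t)^2 + 2)^3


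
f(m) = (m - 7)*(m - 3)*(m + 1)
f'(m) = (m - 7)*(m - 3) + (m - 7)*(m + 1) + (m - 3)*(m + 1) = 3*m^2 - 18*m + 11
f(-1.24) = -8.39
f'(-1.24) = 37.93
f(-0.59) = 11.17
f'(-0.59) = 22.66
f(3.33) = -5.24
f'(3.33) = -15.67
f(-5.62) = -502.58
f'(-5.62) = 206.91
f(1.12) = 23.44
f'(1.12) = -5.40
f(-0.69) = 8.80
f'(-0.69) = 24.85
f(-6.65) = -744.23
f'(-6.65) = 263.37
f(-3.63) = -185.35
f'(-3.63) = 115.87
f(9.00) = 120.00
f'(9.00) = 92.00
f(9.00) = 120.00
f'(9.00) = 92.00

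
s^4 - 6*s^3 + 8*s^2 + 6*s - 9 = (s - 3)^2*(s - 1)*(s + 1)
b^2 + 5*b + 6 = (b + 2)*(b + 3)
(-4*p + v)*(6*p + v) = -24*p^2 + 2*p*v + v^2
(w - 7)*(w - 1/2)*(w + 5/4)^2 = w^4 - 5*w^3 - 219*w^2/16 - 95*w/32 + 175/32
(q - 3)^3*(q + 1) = q^4 - 8*q^3 + 18*q^2 - 27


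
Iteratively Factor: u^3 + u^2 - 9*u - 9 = (u + 3)*(u^2 - 2*u - 3) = (u - 3)*(u + 3)*(u + 1)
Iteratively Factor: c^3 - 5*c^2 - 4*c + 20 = (c + 2)*(c^2 - 7*c + 10) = (c - 2)*(c + 2)*(c - 5)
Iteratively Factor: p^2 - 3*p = (p - 3)*(p)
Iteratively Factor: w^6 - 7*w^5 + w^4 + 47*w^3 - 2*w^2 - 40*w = (w + 1)*(w^5 - 8*w^4 + 9*w^3 + 38*w^2 - 40*w) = (w - 5)*(w + 1)*(w^4 - 3*w^3 - 6*w^2 + 8*w) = (w - 5)*(w + 1)*(w + 2)*(w^3 - 5*w^2 + 4*w) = (w - 5)*(w - 4)*(w + 1)*(w + 2)*(w^2 - w) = w*(w - 5)*(w - 4)*(w + 1)*(w + 2)*(w - 1)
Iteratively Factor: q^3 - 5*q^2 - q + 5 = (q + 1)*(q^2 - 6*q + 5) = (q - 1)*(q + 1)*(q - 5)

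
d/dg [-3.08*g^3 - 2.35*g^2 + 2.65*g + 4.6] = -9.24*g^2 - 4.7*g + 2.65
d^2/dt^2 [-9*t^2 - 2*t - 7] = -18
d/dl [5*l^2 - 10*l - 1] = 10*l - 10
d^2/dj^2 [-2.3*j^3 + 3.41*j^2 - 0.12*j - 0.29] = 6.82 - 13.8*j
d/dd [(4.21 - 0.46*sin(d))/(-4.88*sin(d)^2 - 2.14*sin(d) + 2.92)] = (-2.2448*sin(d)^2 + 41.0896*sin(d) + 7.6662)*cos(d)/(23.8144*sin(d)^4 + 20.8864*sin(d)^3 - 23.9196*sin(d)^2 - 12.4976*sin(d) + 8.5264)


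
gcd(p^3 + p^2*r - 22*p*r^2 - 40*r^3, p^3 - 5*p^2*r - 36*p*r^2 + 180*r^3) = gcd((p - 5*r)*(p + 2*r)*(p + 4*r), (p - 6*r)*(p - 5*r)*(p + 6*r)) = p - 5*r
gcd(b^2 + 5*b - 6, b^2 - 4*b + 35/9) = 1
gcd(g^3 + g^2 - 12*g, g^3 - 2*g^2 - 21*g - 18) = 1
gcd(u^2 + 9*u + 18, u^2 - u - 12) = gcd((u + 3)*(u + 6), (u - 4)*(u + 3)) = u + 3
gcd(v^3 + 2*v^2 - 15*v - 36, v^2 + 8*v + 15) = v + 3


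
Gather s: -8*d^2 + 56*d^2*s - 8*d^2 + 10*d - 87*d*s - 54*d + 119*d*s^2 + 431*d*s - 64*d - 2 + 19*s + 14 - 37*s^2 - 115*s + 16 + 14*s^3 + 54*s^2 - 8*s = -16*d^2 - 108*d + 14*s^3 + s^2*(119*d + 17) + s*(56*d^2 + 344*d - 104) + 28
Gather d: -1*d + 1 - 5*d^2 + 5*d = -5*d^2 + 4*d + 1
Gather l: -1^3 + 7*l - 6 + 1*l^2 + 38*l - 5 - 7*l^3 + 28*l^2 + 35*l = -7*l^3 + 29*l^2 + 80*l - 12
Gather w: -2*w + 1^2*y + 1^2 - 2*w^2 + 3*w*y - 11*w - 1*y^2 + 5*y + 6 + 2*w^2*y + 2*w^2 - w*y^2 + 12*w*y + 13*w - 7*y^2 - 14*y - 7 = 2*w^2*y + w*(-y^2 + 15*y) - 8*y^2 - 8*y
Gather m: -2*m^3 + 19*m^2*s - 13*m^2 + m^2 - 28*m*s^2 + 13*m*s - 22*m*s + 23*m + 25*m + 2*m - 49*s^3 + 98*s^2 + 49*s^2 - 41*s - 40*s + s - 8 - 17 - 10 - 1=-2*m^3 + m^2*(19*s - 12) + m*(-28*s^2 - 9*s + 50) - 49*s^3 + 147*s^2 - 80*s - 36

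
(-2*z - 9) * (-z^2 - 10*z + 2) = 2*z^3 + 29*z^2 + 86*z - 18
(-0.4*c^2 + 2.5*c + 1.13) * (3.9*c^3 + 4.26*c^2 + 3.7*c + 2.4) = -1.56*c^5 + 8.046*c^4 + 13.577*c^3 + 13.1038*c^2 + 10.181*c + 2.712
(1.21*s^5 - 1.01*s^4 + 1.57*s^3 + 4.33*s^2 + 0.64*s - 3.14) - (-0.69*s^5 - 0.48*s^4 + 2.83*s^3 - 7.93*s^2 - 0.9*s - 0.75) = 1.9*s^5 - 0.53*s^4 - 1.26*s^3 + 12.26*s^2 + 1.54*s - 2.39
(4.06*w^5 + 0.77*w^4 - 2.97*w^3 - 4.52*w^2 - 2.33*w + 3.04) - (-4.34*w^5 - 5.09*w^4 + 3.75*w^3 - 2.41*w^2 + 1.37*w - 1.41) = 8.4*w^5 + 5.86*w^4 - 6.72*w^3 - 2.11*w^2 - 3.7*w + 4.45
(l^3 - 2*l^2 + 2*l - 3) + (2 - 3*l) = l^3 - 2*l^2 - l - 1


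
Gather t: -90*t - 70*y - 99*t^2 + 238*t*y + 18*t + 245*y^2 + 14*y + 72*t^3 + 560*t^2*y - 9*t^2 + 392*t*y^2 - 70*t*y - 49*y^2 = 72*t^3 + t^2*(560*y - 108) + t*(392*y^2 + 168*y - 72) + 196*y^2 - 56*y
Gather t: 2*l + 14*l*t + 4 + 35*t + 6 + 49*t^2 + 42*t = 2*l + 49*t^2 + t*(14*l + 77) + 10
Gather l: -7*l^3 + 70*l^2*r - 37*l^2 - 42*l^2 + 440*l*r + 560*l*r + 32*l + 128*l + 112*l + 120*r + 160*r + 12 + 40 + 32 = -7*l^3 + l^2*(70*r - 79) + l*(1000*r + 272) + 280*r + 84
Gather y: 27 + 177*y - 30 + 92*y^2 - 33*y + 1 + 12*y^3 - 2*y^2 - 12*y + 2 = 12*y^3 + 90*y^2 + 132*y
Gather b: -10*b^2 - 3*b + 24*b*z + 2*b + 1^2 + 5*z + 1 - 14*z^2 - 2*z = -10*b^2 + b*(24*z - 1) - 14*z^2 + 3*z + 2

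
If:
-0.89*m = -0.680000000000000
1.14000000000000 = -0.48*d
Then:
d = -2.38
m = 0.76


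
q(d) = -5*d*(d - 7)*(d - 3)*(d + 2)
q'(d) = -5*d*(d - 7)*(d - 3) - 5*d*(d - 7)*(d + 2) - 5*d*(d - 3)*(d + 2) - 5*(d - 7)*(d - 3)*(d + 2)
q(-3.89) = -2758.22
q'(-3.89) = 2822.03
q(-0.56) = 108.52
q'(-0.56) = -163.26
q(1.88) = -209.15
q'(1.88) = 62.43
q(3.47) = 157.46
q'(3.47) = 364.57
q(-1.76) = 88.07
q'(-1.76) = 288.35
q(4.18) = 429.80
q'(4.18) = 384.20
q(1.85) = -210.92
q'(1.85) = 55.57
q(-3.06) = -988.71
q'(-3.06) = 1517.28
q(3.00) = 0.00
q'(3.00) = 300.00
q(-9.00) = -60480.00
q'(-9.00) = 24180.00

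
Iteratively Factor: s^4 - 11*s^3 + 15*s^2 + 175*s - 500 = (s - 5)*(s^3 - 6*s^2 - 15*s + 100) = (s - 5)*(s + 4)*(s^2 - 10*s + 25) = (s - 5)^2*(s + 4)*(s - 5)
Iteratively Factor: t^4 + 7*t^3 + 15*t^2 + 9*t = (t)*(t^3 + 7*t^2 + 15*t + 9) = t*(t + 3)*(t^2 + 4*t + 3) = t*(t + 1)*(t + 3)*(t + 3)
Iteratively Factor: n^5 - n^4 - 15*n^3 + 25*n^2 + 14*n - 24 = (n - 1)*(n^4 - 15*n^2 + 10*n + 24) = (n - 3)*(n - 1)*(n^3 + 3*n^2 - 6*n - 8) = (n - 3)*(n - 1)*(n + 1)*(n^2 + 2*n - 8) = (n - 3)*(n - 1)*(n + 1)*(n + 4)*(n - 2)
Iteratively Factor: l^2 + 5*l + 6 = (l + 2)*(l + 3)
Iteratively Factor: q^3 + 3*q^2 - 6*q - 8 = (q + 1)*(q^2 + 2*q - 8) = (q - 2)*(q + 1)*(q + 4)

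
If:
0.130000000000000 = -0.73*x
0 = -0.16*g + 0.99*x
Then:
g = -1.10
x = -0.18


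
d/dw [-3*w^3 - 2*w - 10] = -9*w^2 - 2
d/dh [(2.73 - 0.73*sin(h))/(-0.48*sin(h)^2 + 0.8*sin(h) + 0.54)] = (-0.3504*sin(h)^2 + 2.6208*sin(h) - 2.5782)*cos(h)/(0.2304*sin(h)^4 - 0.768*sin(h)^3 + 0.1216*sin(h)^2 + 0.864*sin(h) + 0.2916)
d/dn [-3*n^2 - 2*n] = -6*n - 2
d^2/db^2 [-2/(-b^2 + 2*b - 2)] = 4*(-b^2 + 2*b + 4*(b - 1)^2 - 2)/(b^2 - 2*b + 2)^3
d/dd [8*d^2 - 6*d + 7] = 16*d - 6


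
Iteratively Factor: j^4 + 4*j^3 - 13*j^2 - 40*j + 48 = (j + 4)*(j^3 - 13*j + 12) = (j - 3)*(j + 4)*(j^2 + 3*j - 4) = (j - 3)*(j + 4)^2*(j - 1)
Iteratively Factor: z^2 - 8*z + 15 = (z - 3)*(z - 5)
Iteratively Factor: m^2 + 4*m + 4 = (m + 2)*(m + 2)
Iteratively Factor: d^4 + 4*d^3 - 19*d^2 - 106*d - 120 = (d + 4)*(d^3 - 19*d - 30) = (d - 5)*(d + 4)*(d^2 + 5*d + 6) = (d - 5)*(d + 2)*(d + 4)*(d + 3)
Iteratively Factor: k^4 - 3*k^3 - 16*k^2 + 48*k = (k - 4)*(k^3 + k^2 - 12*k) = (k - 4)*(k + 4)*(k^2 - 3*k) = k*(k - 4)*(k + 4)*(k - 3)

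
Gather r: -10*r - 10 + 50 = 40 - 10*r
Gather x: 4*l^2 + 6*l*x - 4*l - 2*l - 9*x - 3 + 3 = 4*l^2 - 6*l + x*(6*l - 9)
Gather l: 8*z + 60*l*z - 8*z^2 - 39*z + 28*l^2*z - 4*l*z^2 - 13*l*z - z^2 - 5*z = 28*l^2*z + l*(-4*z^2 + 47*z) - 9*z^2 - 36*z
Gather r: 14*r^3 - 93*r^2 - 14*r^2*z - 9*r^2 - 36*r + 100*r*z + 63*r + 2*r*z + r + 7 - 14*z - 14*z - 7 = 14*r^3 + r^2*(-14*z - 102) + r*(102*z + 28) - 28*z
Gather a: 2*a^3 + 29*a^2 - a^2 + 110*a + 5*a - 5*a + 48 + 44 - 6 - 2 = 2*a^3 + 28*a^2 + 110*a + 84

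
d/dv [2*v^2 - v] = 4*v - 1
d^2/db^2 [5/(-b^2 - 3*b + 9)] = 10*(b^2 + 3*b - (2*b + 3)^2 - 9)/(b^2 + 3*b - 9)^3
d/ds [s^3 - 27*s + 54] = 3*s^2 - 27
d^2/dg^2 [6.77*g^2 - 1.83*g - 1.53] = 13.5400000000000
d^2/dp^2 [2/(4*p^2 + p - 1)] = 4*(-16*p^2 - 4*p + (8*p + 1)^2 + 4)/(4*p^2 + p - 1)^3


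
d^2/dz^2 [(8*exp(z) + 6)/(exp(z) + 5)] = 34*(5 - exp(z))*exp(z)/(exp(3*z) + 15*exp(2*z) + 75*exp(z) + 125)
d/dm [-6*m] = -6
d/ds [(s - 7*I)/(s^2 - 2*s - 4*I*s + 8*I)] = (-s^2 + 14*I*s + 28 - 6*I)/(s^4 + s^3*(-4 - 8*I) + s^2*(-12 + 32*I) + s*(64 - 32*I) - 64)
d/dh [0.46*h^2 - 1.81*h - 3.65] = 0.92*h - 1.81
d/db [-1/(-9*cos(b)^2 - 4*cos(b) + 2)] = 2*(9*cos(b) + 2)*sin(b)/(9*cos(b)^2 + 4*cos(b) - 2)^2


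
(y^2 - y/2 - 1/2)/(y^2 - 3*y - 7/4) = 2*(y - 1)/(2*y - 7)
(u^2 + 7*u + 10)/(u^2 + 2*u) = (u + 5)/u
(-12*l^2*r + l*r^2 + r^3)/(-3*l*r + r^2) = 4*l + r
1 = 1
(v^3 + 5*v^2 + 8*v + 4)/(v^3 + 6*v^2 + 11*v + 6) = (v + 2)/(v + 3)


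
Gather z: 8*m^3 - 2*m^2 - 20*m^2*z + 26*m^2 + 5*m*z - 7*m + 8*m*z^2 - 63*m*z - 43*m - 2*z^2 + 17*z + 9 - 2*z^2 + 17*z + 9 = 8*m^3 + 24*m^2 - 50*m + z^2*(8*m - 4) + z*(-20*m^2 - 58*m + 34) + 18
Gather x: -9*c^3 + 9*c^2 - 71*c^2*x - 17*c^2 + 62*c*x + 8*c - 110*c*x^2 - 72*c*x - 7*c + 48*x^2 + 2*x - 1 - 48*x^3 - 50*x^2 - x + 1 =-9*c^3 - 8*c^2 + c - 48*x^3 + x^2*(-110*c - 2) + x*(-71*c^2 - 10*c + 1)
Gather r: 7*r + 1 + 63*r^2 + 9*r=63*r^2 + 16*r + 1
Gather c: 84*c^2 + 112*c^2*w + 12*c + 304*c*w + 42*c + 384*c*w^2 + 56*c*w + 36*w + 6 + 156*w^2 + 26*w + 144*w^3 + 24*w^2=c^2*(112*w + 84) + c*(384*w^2 + 360*w + 54) + 144*w^3 + 180*w^2 + 62*w + 6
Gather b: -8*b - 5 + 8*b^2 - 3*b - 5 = 8*b^2 - 11*b - 10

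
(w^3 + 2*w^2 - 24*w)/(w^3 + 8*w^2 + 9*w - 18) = w*(w - 4)/(w^2 + 2*w - 3)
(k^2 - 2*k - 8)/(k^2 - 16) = (k + 2)/(k + 4)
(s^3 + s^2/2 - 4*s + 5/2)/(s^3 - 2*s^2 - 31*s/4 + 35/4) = 2*(s - 1)/(2*s - 7)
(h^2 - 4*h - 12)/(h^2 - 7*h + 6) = (h + 2)/(h - 1)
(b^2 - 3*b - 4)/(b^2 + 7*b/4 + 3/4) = 4*(b - 4)/(4*b + 3)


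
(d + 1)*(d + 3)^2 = d^3 + 7*d^2 + 15*d + 9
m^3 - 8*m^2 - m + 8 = (m - 8)*(m - 1)*(m + 1)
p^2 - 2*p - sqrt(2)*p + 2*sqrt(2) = (p - 2)*(p - sqrt(2))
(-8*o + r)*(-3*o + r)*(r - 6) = 24*o^2*r - 144*o^2 - 11*o*r^2 + 66*o*r + r^3 - 6*r^2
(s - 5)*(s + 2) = s^2 - 3*s - 10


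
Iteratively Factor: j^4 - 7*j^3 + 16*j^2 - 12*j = (j - 3)*(j^3 - 4*j^2 + 4*j) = j*(j - 3)*(j^2 - 4*j + 4) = j*(j - 3)*(j - 2)*(j - 2)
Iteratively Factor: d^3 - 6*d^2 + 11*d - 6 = (d - 2)*(d^2 - 4*d + 3) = (d - 2)*(d - 1)*(d - 3)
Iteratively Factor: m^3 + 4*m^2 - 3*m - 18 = (m + 3)*(m^2 + m - 6) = (m + 3)^2*(m - 2)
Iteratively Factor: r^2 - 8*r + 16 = (r - 4)*(r - 4)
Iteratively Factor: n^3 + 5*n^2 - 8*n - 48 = (n - 3)*(n^2 + 8*n + 16) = (n - 3)*(n + 4)*(n + 4)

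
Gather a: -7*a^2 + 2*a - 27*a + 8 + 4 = -7*a^2 - 25*a + 12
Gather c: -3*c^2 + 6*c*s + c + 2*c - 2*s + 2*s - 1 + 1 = -3*c^2 + c*(6*s + 3)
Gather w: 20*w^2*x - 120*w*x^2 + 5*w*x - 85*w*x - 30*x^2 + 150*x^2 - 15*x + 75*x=20*w^2*x + w*(-120*x^2 - 80*x) + 120*x^2 + 60*x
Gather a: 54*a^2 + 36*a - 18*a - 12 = 54*a^2 + 18*a - 12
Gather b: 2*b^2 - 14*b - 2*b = 2*b^2 - 16*b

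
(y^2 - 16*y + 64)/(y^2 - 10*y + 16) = (y - 8)/(y - 2)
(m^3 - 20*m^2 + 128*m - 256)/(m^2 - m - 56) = (m^2 - 12*m + 32)/(m + 7)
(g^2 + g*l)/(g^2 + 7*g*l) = (g + l)/(g + 7*l)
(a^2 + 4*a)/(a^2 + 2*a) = (a + 4)/(a + 2)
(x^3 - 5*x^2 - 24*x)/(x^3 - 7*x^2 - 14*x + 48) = x/(x - 2)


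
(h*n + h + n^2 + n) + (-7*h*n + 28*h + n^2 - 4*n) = -6*h*n + 29*h + 2*n^2 - 3*n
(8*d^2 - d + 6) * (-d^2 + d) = -8*d^4 + 9*d^3 - 7*d^2 + 6*d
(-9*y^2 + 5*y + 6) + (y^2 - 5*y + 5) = 11 - 8*y^2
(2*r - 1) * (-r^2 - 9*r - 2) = -2*r^3 - 17*r^2 + 5*r + 2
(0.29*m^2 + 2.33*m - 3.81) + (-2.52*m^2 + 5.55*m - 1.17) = -2.23*m^2 + 7.88*m - 4.98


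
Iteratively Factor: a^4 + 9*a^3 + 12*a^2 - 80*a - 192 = (a + 4)*(a^3 + 5*a^2 - 8*a - 48) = (a + 4)^2*(a^2 + a - 12) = (a + 4)^3*(a - 3)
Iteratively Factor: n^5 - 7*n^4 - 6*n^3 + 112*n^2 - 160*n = (n - 5)*(n^4 - 2*n^3 - 16*n^2 + 32*n) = (n - 5)*(n - 2)*(n^3 - 16*n) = (n - 5)*(n - 2)*(n + 4)*(n^2 - 4*n) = (n - 5)*(n - 4)*(n - 2)*(n + 4)*(n)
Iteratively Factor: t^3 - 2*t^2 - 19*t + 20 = (t - 1)*(t^2 - t - 20) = (t - 5)*(t - 1)*(t + 4)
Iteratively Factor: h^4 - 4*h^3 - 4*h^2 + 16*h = (h - 2)*(h^3 - 2*h^2 - 8*h) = h*(h - 2)*(h^2 - 2*h - 8) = h*(h - 2)*(h + 2)*(h - 4)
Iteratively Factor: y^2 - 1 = (y + 1)*(y - 1)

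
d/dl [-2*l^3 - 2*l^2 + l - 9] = -6*l^2 - 4*l + 1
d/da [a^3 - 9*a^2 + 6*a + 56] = 3*a^2 - 18*a + 6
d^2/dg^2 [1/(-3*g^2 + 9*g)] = 2*(g*(g - 3) - (2*g - 3)^2)/(3*g^3*(g - 3)^3)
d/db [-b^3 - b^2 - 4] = b*(-3*b - 2)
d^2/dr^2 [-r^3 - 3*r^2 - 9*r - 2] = -6*r - 6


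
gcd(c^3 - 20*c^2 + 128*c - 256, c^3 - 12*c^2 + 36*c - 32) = c - 8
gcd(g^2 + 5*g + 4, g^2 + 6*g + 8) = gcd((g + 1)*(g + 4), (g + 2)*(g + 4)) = g + 4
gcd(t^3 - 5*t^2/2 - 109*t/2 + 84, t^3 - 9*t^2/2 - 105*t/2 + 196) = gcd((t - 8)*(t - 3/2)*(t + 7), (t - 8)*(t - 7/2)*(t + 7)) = t^2 - t - 56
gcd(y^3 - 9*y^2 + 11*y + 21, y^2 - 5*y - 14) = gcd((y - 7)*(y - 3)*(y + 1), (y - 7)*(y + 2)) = y - 7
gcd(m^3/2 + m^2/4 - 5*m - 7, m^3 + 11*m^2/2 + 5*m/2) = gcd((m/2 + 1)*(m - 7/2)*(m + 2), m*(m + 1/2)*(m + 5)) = 1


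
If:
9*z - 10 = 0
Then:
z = 10/9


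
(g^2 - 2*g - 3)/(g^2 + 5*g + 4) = (g - 3)/(g + 4)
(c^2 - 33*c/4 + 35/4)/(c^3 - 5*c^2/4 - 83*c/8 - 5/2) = 2*(-4*c^2 + 33*c - 35)/(-8*c^3 + 10*c^2 + 83*c + 20)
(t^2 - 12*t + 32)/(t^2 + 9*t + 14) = (t^2 - 12*t + 32)/(t^2 + 9*t + 14)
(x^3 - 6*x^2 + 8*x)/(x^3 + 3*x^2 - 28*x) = (x - 2)/(x + 7)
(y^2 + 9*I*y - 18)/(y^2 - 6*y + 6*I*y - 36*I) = (y + 3*I)/(y - 6)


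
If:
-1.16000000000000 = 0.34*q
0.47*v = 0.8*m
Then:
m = 0.5875*v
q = -3.41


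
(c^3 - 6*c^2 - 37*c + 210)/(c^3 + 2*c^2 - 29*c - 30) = (c - 7)/(c + 1)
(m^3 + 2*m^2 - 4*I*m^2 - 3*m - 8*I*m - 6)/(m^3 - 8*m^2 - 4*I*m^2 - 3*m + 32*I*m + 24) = (m + 2)/(m - 8)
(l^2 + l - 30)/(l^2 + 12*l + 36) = (l - 5)/(l + 6)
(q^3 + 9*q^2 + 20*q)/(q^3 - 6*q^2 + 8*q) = (q^2 + 9*q + 20)/(q^2 - 6*q + 8)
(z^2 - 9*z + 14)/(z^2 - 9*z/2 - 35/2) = 2*(z - 2)/(2*z + 5)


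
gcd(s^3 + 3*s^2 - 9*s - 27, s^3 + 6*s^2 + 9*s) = s^2 + 6*s + 9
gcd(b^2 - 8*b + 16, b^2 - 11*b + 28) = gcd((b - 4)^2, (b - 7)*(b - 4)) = b - 4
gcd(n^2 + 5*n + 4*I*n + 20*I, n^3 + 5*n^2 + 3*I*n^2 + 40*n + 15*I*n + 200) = n + 5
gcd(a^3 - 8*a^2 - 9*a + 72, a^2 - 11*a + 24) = a^2 - 11*a + 24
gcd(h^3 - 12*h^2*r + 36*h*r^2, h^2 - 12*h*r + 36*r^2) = h^2 - 12*h*r + 36*r^2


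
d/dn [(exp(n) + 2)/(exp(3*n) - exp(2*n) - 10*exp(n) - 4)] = ((exp(n) + 2)*(-3*exp(2*n) + 2*exp(n) + 10) + exp(3*n) - exp(2*n) - 10*exp(n) - 4)*exp(n)/(-exp(3*n) + exp(2*n) + 10*exp(n) + 4)^2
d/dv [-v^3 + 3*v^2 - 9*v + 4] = -3*v^2 + 6*v - 9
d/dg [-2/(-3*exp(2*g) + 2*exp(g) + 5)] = (4 - 12*exp(g))*exp(g)/(-3*exp(2*g) + 2*exp(g) + 5)^2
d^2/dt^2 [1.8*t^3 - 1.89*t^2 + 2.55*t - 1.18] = 10.8*t - 3.78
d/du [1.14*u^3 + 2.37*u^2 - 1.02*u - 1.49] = 3.42*u^2 + 4.74*u - 1.02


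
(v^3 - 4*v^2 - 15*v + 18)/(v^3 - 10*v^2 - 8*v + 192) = (v^2 + 2*v - 3)/(v^2 - 4*v - 32)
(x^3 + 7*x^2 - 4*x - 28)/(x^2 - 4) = x + 7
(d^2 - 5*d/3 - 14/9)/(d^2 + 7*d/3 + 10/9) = (3*d - 7)/(3*d + 5)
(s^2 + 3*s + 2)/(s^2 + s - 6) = (s^2 + 3*s + 2)/(s^2 + s - 6)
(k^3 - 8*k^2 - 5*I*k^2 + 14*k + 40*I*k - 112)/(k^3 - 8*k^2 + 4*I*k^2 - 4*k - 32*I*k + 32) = (k - 7*I)/(k + 2*I)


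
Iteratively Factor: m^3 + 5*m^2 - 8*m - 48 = (m - 3)*(m^2 + 8*m + 16) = (m - 3)*(m + 4)*(m + 4)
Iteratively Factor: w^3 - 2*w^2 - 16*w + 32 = (w + 4)*(w^2 - 6*w + 8) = (w - 2)*(w + 4)*(w - 4)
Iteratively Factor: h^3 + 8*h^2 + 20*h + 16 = (h + 2)*(h^2 + 6*h + 8) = (h + 2)^2*(h + 4)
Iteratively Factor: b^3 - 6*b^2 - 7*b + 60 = (b + 3)*(b^2 - 9*b + 20) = (b - 4)*(b + 3)*(b - 5)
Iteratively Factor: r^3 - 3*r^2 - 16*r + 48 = (r - 4)*(r^2 + r - 12) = (r - 4)*(r - 3)*(r + 4)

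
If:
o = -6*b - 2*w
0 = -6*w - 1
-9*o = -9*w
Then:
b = 1/12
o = -1/6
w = -1/6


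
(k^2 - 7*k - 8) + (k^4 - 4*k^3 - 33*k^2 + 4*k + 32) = k^4 - 4*k^3 - 32*k^2 - 3*k + 24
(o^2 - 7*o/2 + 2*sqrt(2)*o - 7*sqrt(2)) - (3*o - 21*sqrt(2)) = o^2 - 13*o/2 + 2*sqrt(2)*o + 14*sqrt(2)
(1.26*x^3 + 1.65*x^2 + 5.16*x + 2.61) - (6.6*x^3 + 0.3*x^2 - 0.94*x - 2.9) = -5.34*x^3 + 1.35*x^2 + 6.1*x + 5.51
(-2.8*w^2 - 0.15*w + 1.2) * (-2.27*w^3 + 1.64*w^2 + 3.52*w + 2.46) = 6.356*w^5 - 4.2515*w^4 - 12.826*w^3 - 5.448*w^2 + 3.855*w + 2.952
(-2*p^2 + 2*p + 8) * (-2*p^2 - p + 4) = 4*p^4 - 2*p^3 - 26*p^2 + 32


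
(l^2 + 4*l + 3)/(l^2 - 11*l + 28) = (l^2 + 4*l + 3)/(l^2 - 11*l + 28)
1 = 1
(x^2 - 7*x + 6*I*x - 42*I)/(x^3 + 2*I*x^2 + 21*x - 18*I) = (x - 7)/(x^2 - 4*I*x - 3)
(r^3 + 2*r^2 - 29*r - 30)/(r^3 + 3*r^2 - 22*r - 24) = (r - 5)/(r - 4)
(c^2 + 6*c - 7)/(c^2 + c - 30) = (c^2 + 6*c - 7)/(c^2 + c - 30)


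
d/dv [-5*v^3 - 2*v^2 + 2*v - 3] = -15*v^2 - 4*v + 2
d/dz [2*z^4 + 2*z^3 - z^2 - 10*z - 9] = 8*z^3 + 6*z^2 - 2*z - 10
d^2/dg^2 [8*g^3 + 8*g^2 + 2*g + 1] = 48*g + 16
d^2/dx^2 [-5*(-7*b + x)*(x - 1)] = -10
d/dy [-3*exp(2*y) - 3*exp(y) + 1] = (-6*exp(y) - 3)*exp(y)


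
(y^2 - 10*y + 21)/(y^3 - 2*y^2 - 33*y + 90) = (y - 7)/(y^2 + y - 30)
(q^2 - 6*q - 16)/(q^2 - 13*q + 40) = (q + 2)/(q - 5)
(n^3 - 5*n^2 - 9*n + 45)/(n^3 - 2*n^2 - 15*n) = (n - 3)/n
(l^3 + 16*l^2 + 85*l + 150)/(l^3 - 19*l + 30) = (l^2 + 11*l + 30)/(l^2 - 5*l + 6)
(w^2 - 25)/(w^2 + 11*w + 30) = (w - 5)/(w + 6)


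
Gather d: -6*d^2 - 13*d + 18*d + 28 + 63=-6*d^2 + 5*d + 91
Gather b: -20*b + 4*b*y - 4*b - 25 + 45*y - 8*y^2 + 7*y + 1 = b*(4*y - 24) - 8*y^2 + 52*y - 24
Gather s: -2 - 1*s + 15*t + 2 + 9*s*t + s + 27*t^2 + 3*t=9*s*t + 27*t^2 + 18*t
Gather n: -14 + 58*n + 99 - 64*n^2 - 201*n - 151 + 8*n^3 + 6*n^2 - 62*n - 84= 8*n^3 - 58*n^2 - 205*n - 150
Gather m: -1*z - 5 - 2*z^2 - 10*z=-2*z^2 - 11*z - 5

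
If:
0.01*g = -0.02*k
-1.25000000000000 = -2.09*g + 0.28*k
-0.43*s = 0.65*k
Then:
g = 0.56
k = -0.28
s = 0.42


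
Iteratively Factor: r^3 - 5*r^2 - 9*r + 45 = (r - 5)*(r^2 - 9) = (r - 5)*(r + 3)*(r - 3)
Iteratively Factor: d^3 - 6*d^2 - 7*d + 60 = (d - 5)*(d^2 - d - 12) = (d - 5)*(d - 4)*(d + 3)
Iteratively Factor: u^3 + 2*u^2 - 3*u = (u - 1)*(u^2 + 3*u) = u*(u - 1)*(u + 3)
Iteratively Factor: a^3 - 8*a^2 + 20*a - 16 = (a - 2)*(a^2 - 6*a + 8) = (a - 2)^2*(a - 4)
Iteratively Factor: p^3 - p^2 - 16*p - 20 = (p + 2)*(p^2 - 3*p - 10) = (p - 5)*(p + 2)*(p + 2)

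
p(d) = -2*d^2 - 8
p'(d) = -4*d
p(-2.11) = -16.90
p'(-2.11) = 8.44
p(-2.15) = -17.24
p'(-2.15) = 8.60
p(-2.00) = -16.00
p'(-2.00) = 8.00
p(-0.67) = -8.90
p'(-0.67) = 2.68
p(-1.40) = -11.92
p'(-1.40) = 5.60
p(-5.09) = -59.82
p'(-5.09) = 20.36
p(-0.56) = -8.63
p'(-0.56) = 2.24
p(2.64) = -21.94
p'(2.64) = -10.56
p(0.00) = -8.00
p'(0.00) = 0.00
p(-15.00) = -458.00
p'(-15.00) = 60.00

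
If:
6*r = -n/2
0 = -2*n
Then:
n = 0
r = 0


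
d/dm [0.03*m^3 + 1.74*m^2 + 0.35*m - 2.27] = 0.09*m^2 + 3.48*m + 0.35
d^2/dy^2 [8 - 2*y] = 0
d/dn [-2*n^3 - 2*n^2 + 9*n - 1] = -6*n^2 - 4*n + 9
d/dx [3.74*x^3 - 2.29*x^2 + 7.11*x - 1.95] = 11.22*x^2 - 4.58*x + 7.11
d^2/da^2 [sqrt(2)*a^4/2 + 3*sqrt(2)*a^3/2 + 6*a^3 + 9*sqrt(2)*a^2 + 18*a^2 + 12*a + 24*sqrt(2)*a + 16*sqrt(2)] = 6*sqrt(2)*a^2 + 9*sqrt(2)*a + 36*a + 18*sqrt(2) + 36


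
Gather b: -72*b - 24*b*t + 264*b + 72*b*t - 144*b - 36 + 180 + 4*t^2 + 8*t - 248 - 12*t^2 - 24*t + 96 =b*(48*t + 48) - 8*t^2 - 16*t - 8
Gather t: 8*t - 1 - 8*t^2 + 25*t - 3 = -8*t^2 + 33*t - 4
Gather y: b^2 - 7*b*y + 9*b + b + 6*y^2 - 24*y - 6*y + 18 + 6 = b^2 + 10*b + 6*y^2 + y*(-7*b - 30) + 24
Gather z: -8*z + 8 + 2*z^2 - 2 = 2*z^2 - 8*z + 6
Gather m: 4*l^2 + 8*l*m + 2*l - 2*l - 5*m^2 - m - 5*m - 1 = 4*l^2 - 5*m^2 + m*(8*l - 6) - 1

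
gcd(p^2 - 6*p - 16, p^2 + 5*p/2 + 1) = p + 2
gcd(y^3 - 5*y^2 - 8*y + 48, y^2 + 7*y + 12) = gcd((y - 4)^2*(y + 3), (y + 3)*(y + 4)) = y + 3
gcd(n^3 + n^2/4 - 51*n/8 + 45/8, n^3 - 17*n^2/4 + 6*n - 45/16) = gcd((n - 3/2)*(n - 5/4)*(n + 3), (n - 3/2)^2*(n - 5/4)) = n^2 - 11*n/4 + 15/8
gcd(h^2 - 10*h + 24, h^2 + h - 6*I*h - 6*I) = 1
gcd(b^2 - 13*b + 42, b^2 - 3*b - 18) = b - 6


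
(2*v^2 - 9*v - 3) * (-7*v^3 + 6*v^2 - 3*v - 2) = -14*v^5 + 75*v^4 - 39*v^3 + 5*v^2 + 27*v + 6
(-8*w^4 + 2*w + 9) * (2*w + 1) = -16*w^5 - 8*w^4 + 4*w^2 + 20*w + 9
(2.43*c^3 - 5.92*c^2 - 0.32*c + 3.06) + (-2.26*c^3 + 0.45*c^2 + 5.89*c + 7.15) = 0.17*c^3 - 5.47*c^2 + 5.57*c + 10.21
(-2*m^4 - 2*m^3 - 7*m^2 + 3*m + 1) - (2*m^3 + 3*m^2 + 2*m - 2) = -2*m^4 - 4*m^3 - 10*m^2 + m + 3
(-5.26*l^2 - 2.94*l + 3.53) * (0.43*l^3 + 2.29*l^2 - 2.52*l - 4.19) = -2.2618*l^5 - 13.3096*l^4 + 8.0405*l^3 + 37.5319*l^2 + 3.423*l - 14.7907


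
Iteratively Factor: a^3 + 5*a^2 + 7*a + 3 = (a + 1)*(a^2 + 4*a + 3) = (a + 1)*(a + 3)*(a + 1)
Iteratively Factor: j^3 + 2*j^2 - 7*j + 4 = (j - 1)*(j^2 + 3*j - 4) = (j - 1)^2*(j + 4)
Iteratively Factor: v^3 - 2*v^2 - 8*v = (v)*(v^2 - 2*v - 8) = v*(v - 4)*(v + 2)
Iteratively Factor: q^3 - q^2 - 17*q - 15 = (q + 3)*(q^2 - 4*q - 5) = (q + 1)*(q + 3)*(q - 5)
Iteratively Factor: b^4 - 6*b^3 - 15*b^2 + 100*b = (b - 5)*(b^3 - b^2 - 20*b) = (b - 5)^2*(b^2 + 4*b) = (b - 5)^2*(b + 4)*(b)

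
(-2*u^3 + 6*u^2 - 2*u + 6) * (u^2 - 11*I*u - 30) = -2*u^5 + 6*u^4 + 22*I*u^4 + 58*u^3 - 66*I*u^3 - 174*u^2 + 22*I*u^2 + 60*u - 66*I*u - 180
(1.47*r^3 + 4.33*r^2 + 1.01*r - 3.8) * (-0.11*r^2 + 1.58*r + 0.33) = -0.1617*r^5 + 1.8463*r^4 + 7.2154*r^3 + 3.4427*r^2 - 5.6707*r - 1.254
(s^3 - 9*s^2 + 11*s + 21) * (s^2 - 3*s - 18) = s^5 - 12*s^4 + 20*s^3 + 150*s^2 - 261*s - 378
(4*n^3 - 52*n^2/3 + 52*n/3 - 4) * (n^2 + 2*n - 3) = 4*n^5 - 28*n^4/3 - 88*n^3/3 + 248*n^2/3 - 60*n + 12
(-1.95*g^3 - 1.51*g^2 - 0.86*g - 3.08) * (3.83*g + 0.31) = -7.4685*g^4 - 6.3878*g^3 - 3.7619*g^2 - 12.063*g - 0.9548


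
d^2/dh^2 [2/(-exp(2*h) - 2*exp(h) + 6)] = 4*(-4*(exp(h) + 1)^2*exp(h) + (2*exp(h) + 1)*(exp(2*h) + 2*exp(h) - 6))*exp(h)/(exp(2*h) + 2*exp(h) - 6)^3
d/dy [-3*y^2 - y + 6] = -6*y - 1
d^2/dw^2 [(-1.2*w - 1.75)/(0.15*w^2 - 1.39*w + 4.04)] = (-(0.3*w - 1.39)*(0.6*w - 2.78)*(1.2*w + 1.75) + (1.08*w - 2.811)*(0.15*w^2 - 1.39*w + 4.04))/(0.15*w^2 - 1.39*w + 4.04)^3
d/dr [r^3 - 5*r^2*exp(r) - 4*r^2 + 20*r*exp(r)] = -5*r^2*exp(r) + 3*r^2 + 10*r*exp(r) - 8*r + 20*exp(r)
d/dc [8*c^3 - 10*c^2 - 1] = 4*c*(6*c - 5)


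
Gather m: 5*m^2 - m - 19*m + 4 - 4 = 5*m^2 - 20*m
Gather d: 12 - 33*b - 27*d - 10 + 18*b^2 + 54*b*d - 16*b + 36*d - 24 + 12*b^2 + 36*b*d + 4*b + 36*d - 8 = 30*b^2 - 45*b + d*(90*b + 45) - 30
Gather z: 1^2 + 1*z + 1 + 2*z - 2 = 3*z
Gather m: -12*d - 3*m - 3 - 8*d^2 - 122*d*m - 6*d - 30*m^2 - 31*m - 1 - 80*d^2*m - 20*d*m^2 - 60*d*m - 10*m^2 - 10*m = -8*d^2 - 18*d + m^2*(-20*d - 40) + m*(-80*d^2 - 182*d - 44) - 4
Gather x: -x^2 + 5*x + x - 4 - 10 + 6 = -x^2 + 6*x - 8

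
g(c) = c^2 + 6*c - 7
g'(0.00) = 6.00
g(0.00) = -7.00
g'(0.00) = 6.00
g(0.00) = -7.00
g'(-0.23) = 5.54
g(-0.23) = -8.33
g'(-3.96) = -1.92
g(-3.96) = -15.08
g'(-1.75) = 2.50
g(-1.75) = -14.44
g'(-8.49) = -10.98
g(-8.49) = 14.14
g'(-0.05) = 5.90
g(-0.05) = -7.30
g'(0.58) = 7.16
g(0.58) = -3.18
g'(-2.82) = 0.36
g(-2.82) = -15.97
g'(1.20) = 8.40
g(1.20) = 1.64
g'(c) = 2*c + 6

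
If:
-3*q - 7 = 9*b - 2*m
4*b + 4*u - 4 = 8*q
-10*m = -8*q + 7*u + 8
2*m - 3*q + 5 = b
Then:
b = -3/2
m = -11/4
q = 1/3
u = 19/6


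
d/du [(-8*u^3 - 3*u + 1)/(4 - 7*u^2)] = (56*u^4 - 117*u^2 + 14*u - 12)/(49*u^4 - 56*u^2 + 16)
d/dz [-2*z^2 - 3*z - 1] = -4*z - 3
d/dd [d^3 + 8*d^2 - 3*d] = 3*d^2 + 16*d - 3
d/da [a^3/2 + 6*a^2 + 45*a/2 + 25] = 3*a^2/2 + 12*a + 45/2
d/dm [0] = 0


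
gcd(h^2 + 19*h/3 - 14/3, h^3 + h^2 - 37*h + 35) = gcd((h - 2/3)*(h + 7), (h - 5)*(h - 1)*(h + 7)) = h + 7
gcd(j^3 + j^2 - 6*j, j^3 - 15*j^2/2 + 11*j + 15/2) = 1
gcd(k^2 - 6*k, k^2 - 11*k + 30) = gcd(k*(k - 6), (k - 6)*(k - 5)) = k - 6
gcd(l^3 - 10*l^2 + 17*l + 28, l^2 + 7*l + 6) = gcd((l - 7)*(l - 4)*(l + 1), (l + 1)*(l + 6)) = l + 1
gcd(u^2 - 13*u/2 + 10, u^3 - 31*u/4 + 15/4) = u - 5/2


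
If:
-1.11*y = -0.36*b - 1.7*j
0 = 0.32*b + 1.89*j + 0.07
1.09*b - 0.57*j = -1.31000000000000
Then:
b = -1.12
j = 0.15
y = -0.13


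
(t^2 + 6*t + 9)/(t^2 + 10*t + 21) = (t + 3)/(t + 7)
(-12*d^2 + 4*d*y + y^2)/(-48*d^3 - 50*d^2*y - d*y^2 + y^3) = (-2*d + y)/(-8*d^2 - 7*d*y + y^2)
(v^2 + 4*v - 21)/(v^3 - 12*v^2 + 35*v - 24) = (v + 7)/(v^2 - 9*v + 8)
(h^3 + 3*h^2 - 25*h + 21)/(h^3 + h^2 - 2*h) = (h^2 + 4*h - 21)/(h*(h + 2))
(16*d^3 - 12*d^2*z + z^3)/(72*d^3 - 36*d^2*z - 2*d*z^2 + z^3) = (-8*d^2 + 2*d*z + z^2)/(-36*d^2 + z^2)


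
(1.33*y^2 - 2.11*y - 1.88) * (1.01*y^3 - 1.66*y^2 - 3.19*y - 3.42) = 1.3433*y^5 - 4.3389*y^4 - 2.6389*y^3 + 5.3031*y^2 + 13.2134*y + 6.4296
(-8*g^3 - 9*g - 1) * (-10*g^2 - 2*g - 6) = 80*g^5 + 16*g^4 + 138*g^3 + 28*g^2 + 56*g + 6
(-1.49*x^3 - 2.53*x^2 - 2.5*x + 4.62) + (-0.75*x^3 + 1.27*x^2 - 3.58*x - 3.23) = -2.24*x^3 - 1.26*x^2 - 6.08*x + 1.39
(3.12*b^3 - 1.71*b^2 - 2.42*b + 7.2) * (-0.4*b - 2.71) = -1.248*b^4 - 7.7712*b^3 + 5.6021*b^2 + 3.6782*b - 19.512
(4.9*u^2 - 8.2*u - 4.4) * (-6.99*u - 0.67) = -34.251*u^3 + 54.035*u^2 + 36.25*u + 2.948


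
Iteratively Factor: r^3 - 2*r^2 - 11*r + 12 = (r - 4)*(r^2 + 2*r - 3) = (r - 4)*(r - 1)*(r + 3)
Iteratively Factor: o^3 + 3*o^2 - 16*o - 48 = (o - 4)*(o^2 + 7*o + 12) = (o - 4)*(o + 4)*(o + 3)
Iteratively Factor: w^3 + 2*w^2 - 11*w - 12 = (w + 4)*(w^2 - 2*w - 3) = (w + 1)*(w + 4)*(w - 3)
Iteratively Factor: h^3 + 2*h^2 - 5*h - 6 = (h + 1)*(h^2 + h - 6) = (h - 2)*(h + 1)*(h + 3)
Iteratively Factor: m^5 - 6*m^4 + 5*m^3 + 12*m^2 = (m)*(m^4 - 6*m^3 + 5*m^2 + 12*m) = m^2*(m^3 - 6*m^2 + 5*m + 12) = m^2*(m + 1)*(m^2 - 7*m + 12) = m^2*(m - 3)*(m + 1)*(m - 4)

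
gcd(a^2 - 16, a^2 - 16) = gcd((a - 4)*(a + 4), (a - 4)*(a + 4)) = a^2 - 16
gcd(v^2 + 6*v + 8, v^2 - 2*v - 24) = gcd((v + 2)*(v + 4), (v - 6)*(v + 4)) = v + 4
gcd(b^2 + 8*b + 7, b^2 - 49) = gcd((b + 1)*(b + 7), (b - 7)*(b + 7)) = b + 7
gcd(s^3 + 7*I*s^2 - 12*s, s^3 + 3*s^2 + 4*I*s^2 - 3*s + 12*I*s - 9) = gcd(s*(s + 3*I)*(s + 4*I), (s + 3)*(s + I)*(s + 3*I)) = s + 3*I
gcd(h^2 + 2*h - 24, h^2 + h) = 1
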